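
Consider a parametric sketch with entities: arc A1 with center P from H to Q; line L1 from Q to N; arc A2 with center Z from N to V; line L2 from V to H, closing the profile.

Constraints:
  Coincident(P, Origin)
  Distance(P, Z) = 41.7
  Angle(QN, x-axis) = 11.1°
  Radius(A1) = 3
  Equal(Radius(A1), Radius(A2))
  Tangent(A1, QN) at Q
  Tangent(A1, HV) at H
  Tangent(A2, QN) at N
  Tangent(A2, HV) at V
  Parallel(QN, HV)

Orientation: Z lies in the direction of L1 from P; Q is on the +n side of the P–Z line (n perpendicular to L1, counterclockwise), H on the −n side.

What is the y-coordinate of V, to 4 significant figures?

5.084

Tangency of A1 to both parallel lines with radius 3.0 puts Q and H at P ± 3.0·n: Q = (-0.5776, 2.944), H = (0.5776, -2.944). Equal radii place N and V the same way about Z: N = Z + 3.0·n = (40.34, 10.97), V = Z − 3.0·n = (41.50, 5.084). So V.y = 5.084.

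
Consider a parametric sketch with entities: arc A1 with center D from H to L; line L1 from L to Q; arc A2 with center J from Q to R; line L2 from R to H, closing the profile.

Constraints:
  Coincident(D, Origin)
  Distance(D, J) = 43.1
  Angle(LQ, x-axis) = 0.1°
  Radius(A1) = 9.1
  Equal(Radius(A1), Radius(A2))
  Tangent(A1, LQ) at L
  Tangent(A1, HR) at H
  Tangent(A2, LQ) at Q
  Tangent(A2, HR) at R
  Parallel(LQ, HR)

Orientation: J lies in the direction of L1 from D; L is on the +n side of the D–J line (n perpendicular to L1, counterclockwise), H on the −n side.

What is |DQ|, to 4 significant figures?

44.05

The slot axis is L1's direction at 0.1°, so u = (cos 0.1°, sin 0.1°) = (1.000, 0.001745) and n = (−sin 0.1°, cos 0.1°) = (-0.001745, 1.000). D is at the origin and J lies 43.1 along u from D, so J = 43.1·u = (43.10, 0.07522). Tangency of A1 to both parallel lines with radius 9.1 puts L and H at D ± 9.1·n: L = (-0.01588, 9.100), H = (0.01588, -9.100). Equal radii place Q and R the same way about J: Q = J + 9.1·n = (43.08, 9.175), R = J − 9.1·n = (43.12, -9.025). Then |DQ| = |Q − D| = 44.05.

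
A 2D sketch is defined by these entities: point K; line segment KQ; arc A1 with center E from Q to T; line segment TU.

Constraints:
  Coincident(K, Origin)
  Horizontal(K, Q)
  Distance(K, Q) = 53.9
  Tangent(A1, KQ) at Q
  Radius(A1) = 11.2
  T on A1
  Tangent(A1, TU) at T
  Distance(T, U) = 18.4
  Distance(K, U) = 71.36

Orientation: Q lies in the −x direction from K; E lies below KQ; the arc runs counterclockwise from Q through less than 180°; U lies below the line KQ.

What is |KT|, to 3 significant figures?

66.1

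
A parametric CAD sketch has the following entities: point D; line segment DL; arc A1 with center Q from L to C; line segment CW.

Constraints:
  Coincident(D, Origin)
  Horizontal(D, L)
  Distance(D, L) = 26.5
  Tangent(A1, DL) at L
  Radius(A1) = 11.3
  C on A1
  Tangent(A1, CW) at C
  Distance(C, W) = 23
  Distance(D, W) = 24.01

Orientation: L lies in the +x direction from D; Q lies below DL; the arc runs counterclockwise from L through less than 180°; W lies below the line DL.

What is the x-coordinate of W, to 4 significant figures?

4.055

Checks: D = (0.00, 0.00) ✓; |QC| = 11.30 ✓; ∠(QC, CW) = 90.00° ✓; |CW| = 23.00 ✓; |DW| = 24.01 ✓.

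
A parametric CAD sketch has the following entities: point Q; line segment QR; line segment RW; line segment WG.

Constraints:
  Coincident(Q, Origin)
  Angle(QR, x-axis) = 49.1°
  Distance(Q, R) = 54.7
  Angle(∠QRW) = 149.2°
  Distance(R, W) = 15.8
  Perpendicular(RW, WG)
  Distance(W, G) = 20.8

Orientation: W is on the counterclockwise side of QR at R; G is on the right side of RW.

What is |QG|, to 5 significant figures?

79.525

Q is at the origin; QR runs at 49.1° with length 54.7, so R = 54.7·(cos 49.1°, sin 49.1°) = (35.814, 41.345). ∠QRW = 149.2°, so RW runs at 49.1° + (180° − 149.2°) = 79.900° from the x-axis; with |RW| = 15.8, W = R + 15.8·(cos 79.900°, sin 79.900°) = (38.585, 56.900). RW ⟂ WG; with |WG| = 20.8 on the right of RW, G = W + 20.8·(0.98450, -0.17537) = (59.063, 53.253). Then |QG| = |G − Q| = 79.525.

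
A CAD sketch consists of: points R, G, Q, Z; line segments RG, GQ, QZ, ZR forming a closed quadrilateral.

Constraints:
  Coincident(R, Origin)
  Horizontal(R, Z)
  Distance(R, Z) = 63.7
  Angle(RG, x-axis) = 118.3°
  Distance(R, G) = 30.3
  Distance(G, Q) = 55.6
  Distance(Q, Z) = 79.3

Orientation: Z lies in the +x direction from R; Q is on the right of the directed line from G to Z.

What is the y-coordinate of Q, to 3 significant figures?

-28.8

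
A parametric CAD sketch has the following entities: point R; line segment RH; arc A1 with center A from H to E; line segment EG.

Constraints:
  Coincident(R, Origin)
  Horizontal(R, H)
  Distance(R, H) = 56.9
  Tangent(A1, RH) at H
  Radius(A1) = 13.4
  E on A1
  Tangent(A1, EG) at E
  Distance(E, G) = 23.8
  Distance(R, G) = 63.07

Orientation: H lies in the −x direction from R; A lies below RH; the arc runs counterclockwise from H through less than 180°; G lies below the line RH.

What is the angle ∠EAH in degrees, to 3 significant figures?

136°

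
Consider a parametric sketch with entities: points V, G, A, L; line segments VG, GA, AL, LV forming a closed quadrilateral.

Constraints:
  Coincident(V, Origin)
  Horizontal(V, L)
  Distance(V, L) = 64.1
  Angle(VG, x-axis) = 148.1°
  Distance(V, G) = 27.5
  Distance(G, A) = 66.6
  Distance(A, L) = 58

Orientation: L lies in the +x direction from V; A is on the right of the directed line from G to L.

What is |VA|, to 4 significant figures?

41.43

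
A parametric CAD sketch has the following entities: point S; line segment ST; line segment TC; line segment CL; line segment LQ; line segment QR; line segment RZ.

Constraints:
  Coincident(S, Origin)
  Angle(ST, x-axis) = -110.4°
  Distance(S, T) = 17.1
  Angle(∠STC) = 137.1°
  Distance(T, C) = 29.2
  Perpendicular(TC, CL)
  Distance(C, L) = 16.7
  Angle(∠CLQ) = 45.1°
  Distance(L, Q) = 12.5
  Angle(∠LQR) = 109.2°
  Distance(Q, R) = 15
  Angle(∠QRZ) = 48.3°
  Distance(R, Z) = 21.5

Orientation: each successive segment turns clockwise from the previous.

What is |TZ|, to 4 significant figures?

37.88

S is at the origin; ST runs at -110.4° with length 17.1, so T = (-5.961, -16.03). ∠STC = 137.1° gives TC at -153.3° from the x-axis; with |TC| = 29.2, C = (-32.05, -29.15). TC is perpendicular to CL, so CL runs at 116.7°; with |CL| = 16.7, L = (-39.55, -14.23). ∠CLQ = 45.1° gives LQ at -18.20° from the x-axis; with |LQ| = 12.5, Q = (-27.68, -18.13). ∠LQR = 109.2° gives QR at -89.00° from the x-axis; with |QR| = 15.0, R = (-27.41, -33.13). ∠QRZ = 48.3° gives RZ at 139.3° from the x-axis; with |RZ| = 21.5, Z = (-43.71, -19.11). Then |TZ| = |Z − T| = 37.88.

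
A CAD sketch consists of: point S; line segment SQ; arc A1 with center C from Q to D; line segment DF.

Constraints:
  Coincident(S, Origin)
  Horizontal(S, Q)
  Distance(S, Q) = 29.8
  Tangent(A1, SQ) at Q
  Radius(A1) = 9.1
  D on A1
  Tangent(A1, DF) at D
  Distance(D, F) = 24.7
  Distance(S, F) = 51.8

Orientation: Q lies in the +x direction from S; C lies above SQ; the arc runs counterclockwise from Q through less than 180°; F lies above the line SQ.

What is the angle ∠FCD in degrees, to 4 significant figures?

69.78°

S is at the origin; SQ is horizontal with |SQ| = 29.8 and Q on the +x side, so Q = (29.80, 0.000). Tangency of A1 to SQ means the radius CQ is perpendicular to SQ, so C = Q + (0, 9.1) = (29.80, 9.100). Since CD ⟂ DF (tangency), |CF| = √(9.1² + 24.7²) = 26.32 regardless of where D sits on A1. So F lies on both circle(S, 51.8) and circle(C, 26.32); the above-SQ intersection is F = (39.42, 33.60). D is the foot of the tangent from F: D = (38.90, 8.906).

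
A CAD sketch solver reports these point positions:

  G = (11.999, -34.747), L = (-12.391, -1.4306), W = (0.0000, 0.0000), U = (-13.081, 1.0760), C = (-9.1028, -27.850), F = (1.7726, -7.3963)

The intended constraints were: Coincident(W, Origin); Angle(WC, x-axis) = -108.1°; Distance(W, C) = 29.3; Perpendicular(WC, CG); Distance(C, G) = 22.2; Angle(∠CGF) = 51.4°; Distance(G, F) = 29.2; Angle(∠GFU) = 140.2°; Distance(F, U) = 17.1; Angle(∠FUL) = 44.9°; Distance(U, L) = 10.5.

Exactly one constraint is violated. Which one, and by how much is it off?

Distance(U, L) = 10.5 — off by 7.90.

W = (0.00, 0.00) ✓; WC at -108.1° ✓; |WC| = 29.30 ✓; ∠(WC, CG) = 90.00° ✓; |CG| = 22.20 ✓; ∠CGF = 51.40° ✓; |GF| = 29.20 ✓; ∠GFU = 140.2° ✓; |FU| = 17.10 ✓; ∠FUL = 44.91° ✓; |UL| = 2.600 ✗.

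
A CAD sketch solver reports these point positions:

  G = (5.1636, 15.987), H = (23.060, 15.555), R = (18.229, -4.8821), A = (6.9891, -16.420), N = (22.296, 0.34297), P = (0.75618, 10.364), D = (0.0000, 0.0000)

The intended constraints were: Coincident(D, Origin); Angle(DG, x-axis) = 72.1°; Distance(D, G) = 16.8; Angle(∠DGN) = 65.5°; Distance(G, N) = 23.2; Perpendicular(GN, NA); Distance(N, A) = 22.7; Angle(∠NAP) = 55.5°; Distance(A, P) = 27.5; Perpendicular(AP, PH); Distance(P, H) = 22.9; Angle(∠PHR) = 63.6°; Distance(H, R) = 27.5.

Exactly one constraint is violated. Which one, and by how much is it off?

Distance(H, R) = 27.5 — off by 6.50.

D = (0.00, 0.00) ✓; DG at 72.10° ✓; |DG| = 16.80 ✓; ∠DGN = 65.50° ✓; |GN| = 23.20 ✓; ∠(GN, NA) = 90.00° ✓; |NA| = 22.70 ✓; ∠NAP = 55.50° ✓; |AP| = 27.50 ✓; ∠(AP, PH) = 90.00° ✓; |PH| = 22.90 ✓; ∠PHR = 63.60° ✓; |HR| = 21.00 ✗.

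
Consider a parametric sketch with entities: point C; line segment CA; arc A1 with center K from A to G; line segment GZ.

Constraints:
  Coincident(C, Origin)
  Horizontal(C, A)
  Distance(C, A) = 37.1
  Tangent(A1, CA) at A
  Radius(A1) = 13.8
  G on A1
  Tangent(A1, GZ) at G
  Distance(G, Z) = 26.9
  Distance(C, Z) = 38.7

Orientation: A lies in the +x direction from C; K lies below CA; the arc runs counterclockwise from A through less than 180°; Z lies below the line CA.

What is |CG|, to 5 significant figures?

25.811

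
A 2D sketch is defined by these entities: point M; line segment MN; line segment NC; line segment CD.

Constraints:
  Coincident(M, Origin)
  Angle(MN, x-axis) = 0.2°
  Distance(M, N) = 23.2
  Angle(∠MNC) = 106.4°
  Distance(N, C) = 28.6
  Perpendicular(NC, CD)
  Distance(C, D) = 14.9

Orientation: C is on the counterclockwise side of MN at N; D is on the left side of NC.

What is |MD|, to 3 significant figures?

35.9

M is at the origin; MN runs at 0.2° with length 23.2, so N = 23.2·(cos 0.2°, sin 0.2°) = (23.2, 0.0810). ∠MNC = 106.4°, so NC runs at 0.2° + (180° − 106.4°) = 73.8° from the x-axis; with |NC| = 28.6, C = N + 28.6·(cos 73.8°, sin 73.8°) = (31.2, 27.5). NC is perpendicular to CD; with |CD| = 14.9 on the left of NC, D = C + 14.9·(-0.960, 0.279) = (16.9, 31.7). Then |MD| = |D − M| = 35.9.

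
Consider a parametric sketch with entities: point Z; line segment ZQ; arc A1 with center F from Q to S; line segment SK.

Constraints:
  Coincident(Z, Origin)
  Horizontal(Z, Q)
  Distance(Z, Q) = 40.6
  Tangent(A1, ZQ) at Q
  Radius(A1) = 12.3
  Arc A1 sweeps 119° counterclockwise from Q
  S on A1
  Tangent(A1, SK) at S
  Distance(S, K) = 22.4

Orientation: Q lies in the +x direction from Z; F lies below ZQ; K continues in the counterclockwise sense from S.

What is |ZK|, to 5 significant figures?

55.584

Z is at the origin; ZQ is horizontal with |ZQ| = 40.6 and Q on the +x side, so Q = (40.600, 0.0000). The tangent condition forces FQ to be normal to ZQ, so F = Q + (0, -12.3) = (40.600, -12.300). On A1, Q sits at bearing 90° from F; a 119° counterclockwise sweep puts S at bearing 209°, so S = F + 12.3·(cos 209°, sin 209°) = (29.842, -18.263). A1 meets SK tangentially, so FS is at right angles to SK, so SK runs along (−sin 209°, cos 209°); with |SK| = 22.4, K = (40.702, -37.855). Then |ZK| = |K − Z| = 55.584.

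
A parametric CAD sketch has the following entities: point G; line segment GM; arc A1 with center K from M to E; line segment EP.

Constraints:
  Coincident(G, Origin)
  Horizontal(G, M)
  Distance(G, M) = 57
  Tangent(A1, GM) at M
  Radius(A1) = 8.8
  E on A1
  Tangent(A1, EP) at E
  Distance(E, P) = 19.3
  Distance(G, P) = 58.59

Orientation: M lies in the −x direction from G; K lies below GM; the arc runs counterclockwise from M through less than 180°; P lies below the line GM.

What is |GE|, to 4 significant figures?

65.26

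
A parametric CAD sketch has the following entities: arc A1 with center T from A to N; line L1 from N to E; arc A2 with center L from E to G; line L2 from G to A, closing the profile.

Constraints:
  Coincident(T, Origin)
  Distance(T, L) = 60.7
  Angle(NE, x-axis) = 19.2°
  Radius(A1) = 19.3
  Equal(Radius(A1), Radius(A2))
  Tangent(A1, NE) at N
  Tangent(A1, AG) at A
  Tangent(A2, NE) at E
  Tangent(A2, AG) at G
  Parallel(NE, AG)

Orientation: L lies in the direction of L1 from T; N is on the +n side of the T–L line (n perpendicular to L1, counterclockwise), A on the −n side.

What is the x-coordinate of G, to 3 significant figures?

63.7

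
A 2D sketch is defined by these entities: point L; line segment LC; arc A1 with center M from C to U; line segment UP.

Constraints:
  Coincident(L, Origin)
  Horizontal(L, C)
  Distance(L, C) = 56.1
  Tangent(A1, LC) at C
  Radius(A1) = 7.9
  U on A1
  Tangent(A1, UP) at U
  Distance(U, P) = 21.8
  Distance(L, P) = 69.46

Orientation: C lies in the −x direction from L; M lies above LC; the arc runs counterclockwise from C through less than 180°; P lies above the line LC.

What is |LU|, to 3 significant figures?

51.3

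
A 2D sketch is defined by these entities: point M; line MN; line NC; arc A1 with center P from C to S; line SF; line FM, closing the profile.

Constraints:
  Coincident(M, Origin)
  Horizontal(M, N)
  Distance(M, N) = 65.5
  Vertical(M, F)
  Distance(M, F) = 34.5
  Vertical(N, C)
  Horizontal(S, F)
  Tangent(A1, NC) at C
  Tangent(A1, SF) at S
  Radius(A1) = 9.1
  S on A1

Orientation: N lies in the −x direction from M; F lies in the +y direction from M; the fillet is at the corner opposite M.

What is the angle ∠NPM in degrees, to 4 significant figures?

85.47°

MF is vertical with |MF| = 34.5 and F on the +y side, so F = (0.000, 34.50). The virtual corner opposite M is at (-65.50, 34.50). A1 meets NC tangentially, so PC is at right angles to NC and tangency of A1 to SF means the radius PS is perpendicular to SF, with radius 9.1, so the center P sits 9.1 in from both sides at P = (-56.40, 25.40). Then cos ∠NPM = PN·PM / (|PN||PM|), giving 85.47°.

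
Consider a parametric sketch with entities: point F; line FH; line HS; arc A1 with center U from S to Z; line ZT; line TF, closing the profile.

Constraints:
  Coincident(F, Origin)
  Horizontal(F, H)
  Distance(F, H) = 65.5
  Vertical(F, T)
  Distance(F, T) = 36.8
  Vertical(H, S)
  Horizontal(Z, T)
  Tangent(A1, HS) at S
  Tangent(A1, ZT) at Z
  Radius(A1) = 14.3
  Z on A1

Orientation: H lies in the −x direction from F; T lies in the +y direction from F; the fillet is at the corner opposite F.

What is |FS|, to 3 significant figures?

69.3

F is at the origin; FH is horizontal with |FH| = 65.5 and H on the −x side, so H = (-65.5, 0.00). F and T share the same x with |FT| = 36.8 and T on the +y side, so T = (0.00, 36.8). The virtual corner opposite F is at (-65.5, 36.8). Since A1 is tangent to HS there, US ⟂ HS and since A1 is tangent to ZT there, UZ ⟂ ZT, with radius 14.3, so the center U sits 14.3 in from both sides at U = (-51.2, 22.5). That places the tangent points at S = (-65.5, 22.5) on HS and Z = (-51.2, 36.8) on ZT. Then |FS| = |S − F| = 69.3.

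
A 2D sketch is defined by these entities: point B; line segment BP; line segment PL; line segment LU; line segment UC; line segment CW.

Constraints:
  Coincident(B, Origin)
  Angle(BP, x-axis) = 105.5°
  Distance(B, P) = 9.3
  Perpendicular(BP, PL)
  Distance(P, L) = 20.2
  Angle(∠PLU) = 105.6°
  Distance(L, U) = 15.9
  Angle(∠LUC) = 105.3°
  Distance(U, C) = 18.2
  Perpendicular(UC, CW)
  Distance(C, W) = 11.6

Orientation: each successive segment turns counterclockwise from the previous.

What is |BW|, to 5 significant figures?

6.1367

∠LUC = 105.3° gives UC at -15.400° from the x-axis; with |UC| = 18.2, C = (-4.4319, -17.170). UC is perpendicular to CW, so CW runs at 74.600°; with |CW| = 11.6, W = (-1.3514, -5.9860). Then |BW| = |W − B| = 6.1367.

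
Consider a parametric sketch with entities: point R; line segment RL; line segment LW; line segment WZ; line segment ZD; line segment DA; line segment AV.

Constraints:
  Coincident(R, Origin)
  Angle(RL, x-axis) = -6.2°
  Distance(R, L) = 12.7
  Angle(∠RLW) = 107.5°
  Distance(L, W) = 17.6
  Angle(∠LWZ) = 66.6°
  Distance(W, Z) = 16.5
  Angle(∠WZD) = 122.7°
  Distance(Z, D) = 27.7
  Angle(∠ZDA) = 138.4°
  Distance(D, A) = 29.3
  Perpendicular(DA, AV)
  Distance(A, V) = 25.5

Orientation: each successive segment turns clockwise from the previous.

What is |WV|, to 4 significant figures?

48.34

R is at the origin; RL runs at -6.2° with length 12.7, so L = (12.63, -1.372). ∠RLW = 107.5° gives LW at -78.70° from the x-axis; with |LW| = 17.6, W = (16.07, -18.63). ∠LWZ = 66.6° gives WZ at 167.9° from the x-axis; with |WZ| = 16.5, Z = (-0.05905, -15.17). ∠WZD = 122.7° gives ZD at 110.6° from the x-axis; with |ZD| = 27.7, D = (-9.805, 10.76). ∠ZDA = 138.4° gives DA at 69.00° from the x-axis; with |DA| = 29.3, A = (0.6951, 38.11). DA is perpendicular to AV, so AV runs at -21.00°; with |AV| = 25.5, V = (24.50, 28.97). Then |WV| = |V − W| = 48.34.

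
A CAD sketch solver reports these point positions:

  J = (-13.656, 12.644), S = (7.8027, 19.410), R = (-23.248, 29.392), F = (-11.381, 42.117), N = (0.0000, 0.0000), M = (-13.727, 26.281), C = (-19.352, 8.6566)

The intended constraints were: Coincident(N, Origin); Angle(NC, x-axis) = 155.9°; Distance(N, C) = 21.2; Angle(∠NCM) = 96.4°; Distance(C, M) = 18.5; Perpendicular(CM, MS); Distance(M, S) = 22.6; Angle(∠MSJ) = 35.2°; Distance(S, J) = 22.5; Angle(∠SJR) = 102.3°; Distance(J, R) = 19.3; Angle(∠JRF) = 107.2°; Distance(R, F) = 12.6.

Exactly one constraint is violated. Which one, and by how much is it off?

Distance(R, F) = 12.6 — off by 4.80.

N = (0.00, 0.00) ✓; NC at 155.9° ✓; |NC| = 21.20 ✓; ∠NCM = 96.40° ✓; |CM| = 18.50 ✓; ∠(CM, MS) = 90.00° ✓; |MS| = 22.60 ✓; ∠MSJ = 35.20° ✓; |SJ| = 22.50 ✓; ∠SJR = 102.3° ✓; |JR| = 19.30 ✓; ∠JRF = 107.2° ✓; |RF| = 17.40 ✗.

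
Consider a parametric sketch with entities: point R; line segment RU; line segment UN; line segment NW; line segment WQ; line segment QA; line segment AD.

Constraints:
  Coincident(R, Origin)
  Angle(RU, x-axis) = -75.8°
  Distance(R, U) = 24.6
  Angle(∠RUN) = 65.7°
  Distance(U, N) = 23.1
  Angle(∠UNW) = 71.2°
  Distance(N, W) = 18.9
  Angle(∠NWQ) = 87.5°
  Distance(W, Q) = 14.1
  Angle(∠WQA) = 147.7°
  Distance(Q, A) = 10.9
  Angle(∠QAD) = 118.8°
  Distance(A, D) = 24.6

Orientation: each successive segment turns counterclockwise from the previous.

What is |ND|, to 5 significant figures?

23.930

R is at the origin; RU runs at -75.8° with length 24.6, so U = (6.0346, -23.848). ∠RUN = 65.7° gives UN at 38.500° from the x-axis; with |UN| = 23.1, N = (24.113, -9.4683). ∠UNW = 71.2° gives NW at 147.30° from the x-axis; with |NW| = 18.9, W = (8.2083, 0.74227). ∠NWQ = 87.5° gives WQ at -120.20° from the x-axis; with |WQ| = 14.1, Q = (1.1157, -11.444). ∠WQA = 147.7° gives QA at -87.900° from the x-axis; with |QA| = 10.9, A = (1.5151, -22.337). ∠QAD = 118.8° gives AD at -26.700° from the x-axis; with |AD| = 24.6, D = (23.492, -33.390). Then |ND| = |D − N| = 23.930.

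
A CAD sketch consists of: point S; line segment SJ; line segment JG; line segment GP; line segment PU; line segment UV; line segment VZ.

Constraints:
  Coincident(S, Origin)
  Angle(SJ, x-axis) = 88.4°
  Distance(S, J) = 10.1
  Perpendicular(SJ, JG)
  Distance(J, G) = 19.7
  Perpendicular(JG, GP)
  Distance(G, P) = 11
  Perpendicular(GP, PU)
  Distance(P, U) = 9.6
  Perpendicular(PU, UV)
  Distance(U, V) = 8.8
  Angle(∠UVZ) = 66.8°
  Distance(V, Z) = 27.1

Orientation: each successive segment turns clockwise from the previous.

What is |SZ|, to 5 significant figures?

35.118

The perpendicularity gives UV at right angles to PU, so UV runs at 88.400°; with |UV| = 8.8, V = (10.317, 7.6149). ∠UVZ = 66.8° gives VZ at -24.800° from the x-axis; with |VZ| = 27.1, Z = (34.917, -3.7522). Then |SZ| = |Z − S| = 35.118.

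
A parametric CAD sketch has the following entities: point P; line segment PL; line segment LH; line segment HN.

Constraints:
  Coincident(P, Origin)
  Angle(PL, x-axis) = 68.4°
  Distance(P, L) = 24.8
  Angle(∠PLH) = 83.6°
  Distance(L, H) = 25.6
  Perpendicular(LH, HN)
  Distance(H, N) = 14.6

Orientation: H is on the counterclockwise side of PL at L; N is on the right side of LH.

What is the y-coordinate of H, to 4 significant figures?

29.77

P is at the origin; PL runs at 68.4° with length 24.8, so L = 24.8·(cos 68.4°, sin 68.4°) = (9.129, 23.06). ∠PLH = 83.6°, so LH runs at 68.4° + (180° − 83.6°) = 164.8° from the x-axis; with |LH| = 25.6, H = L + 25.6·(cos 164.8°, sin 164.8°) = (-15.57, 29.77). So H.y = 29.77.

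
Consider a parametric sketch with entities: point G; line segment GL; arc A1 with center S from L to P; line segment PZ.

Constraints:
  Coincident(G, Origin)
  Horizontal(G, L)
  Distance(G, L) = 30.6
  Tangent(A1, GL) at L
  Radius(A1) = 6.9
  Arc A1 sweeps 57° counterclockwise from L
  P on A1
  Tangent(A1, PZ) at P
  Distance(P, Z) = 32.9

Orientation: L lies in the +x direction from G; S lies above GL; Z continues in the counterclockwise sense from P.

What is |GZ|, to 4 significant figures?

62.40

G is at the origin; G and L share the same y with |GL| = 30.6 and L on the +x side, so L = (30.60, 0.000). The tangent condition forces SL to be normal to GL, so S = L + (0, 6.9) = (30.60, 6.900). On A1, L sits at bearing -90° from S; a 57° counterclockwise sweep puts P at bearing -33°, so P = S + 6.9·(cos -33°, sin -33°) = (36.39, 3.142). Since A1 is tangent to PZ there, SP ⟂ PZ, so PZ runs along (−sin -33°, cos -33°); with |PZ| = 32.9, Z = (54.31, 30.73). Then |GZ| = |Z − G| = 62.40.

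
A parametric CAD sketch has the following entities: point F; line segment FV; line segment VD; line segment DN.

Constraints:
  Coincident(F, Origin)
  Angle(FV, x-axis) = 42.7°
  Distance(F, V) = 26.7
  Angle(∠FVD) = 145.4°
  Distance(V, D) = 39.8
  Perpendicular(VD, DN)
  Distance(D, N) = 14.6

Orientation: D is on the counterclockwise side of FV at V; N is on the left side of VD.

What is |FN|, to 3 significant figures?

61.8

F is at the origin; FV runs at 42.7° with length 26.7, so V = 26.7·(cos 42.7°, sin 42.7°) = (19.6, 18.1). ∠FVD = 145.4°, so VD runs at 42.7° + (180° − 145.4°) = 77.3° from the x-axis; with |VD| = 39.8, D = V + 39.8·(cos 77.3°, sin 77.3°) = (28.4, 56.9). The perpendicularity gives DN at right angles to VD; with |DN| = 14.6 on the left of VD, N = D + 14.6·(-0.976, 0.220) = (14.1, 60.1). Then |FN| = |N − F| = 61.8.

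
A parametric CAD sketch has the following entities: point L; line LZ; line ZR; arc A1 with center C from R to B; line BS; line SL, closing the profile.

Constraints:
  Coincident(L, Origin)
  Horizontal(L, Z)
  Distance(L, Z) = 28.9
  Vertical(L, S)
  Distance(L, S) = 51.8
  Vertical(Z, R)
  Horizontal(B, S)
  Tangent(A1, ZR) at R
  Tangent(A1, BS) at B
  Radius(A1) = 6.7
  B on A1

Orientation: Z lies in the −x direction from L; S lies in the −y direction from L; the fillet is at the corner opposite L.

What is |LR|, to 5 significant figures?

53.565

The virtual corner opposite L is at (-28.900, -51.800). The tangent condition forces CR to be normal to ZR and since A1 is tangent to BS there, CB ⟂ BS, with radius 6.7, so the center C sits 6.7 in from both sides at C = (-22.200, -45.100). That places the tangent points at R = (-28.900, -45.100) on ZR and B = (-22.200, -51.800) on BS. Then |LR| = |R − L| = 53.565.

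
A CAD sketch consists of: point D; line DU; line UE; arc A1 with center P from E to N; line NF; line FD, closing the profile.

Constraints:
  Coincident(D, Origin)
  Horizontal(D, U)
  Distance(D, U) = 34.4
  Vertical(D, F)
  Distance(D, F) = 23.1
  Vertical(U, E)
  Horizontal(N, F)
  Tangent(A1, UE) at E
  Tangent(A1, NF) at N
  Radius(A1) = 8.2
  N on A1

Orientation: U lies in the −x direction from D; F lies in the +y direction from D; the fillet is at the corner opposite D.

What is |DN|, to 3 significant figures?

34.9

The virtual corner opposite D is at (-34.4, 23.1). Tangency of A1 to UE means the radius PE is perpendicular to UE and A1 meets NF tangentially, so PN is at right angles to NF, with radius 8.2, so the center P sits 8.2 in from both sides at P = (-26.2, 14.9). That places the tangent points at E = (-34.4, 14.9) on UE and N = (-26.2, 23.1) on NF. Then |DN| = |N − D| = 34.9.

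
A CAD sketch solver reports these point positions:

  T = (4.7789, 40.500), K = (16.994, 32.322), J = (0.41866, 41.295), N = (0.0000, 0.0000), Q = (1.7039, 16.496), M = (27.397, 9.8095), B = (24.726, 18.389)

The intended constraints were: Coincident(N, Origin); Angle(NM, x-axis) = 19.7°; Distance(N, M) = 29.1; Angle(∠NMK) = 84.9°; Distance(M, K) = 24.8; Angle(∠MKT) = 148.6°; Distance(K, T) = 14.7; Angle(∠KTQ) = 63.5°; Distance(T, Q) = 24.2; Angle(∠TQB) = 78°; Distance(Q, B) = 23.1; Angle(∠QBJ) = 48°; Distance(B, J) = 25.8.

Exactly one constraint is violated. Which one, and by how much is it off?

Distance(B, J) = 25.8 — off by 7.60.

N = (0.00, 0.00) ✓; NM at 19.70° ✓; |NM| = 29.10 ✓; ∠NMK = 84.90° ✓; |MK| = 24.80 ✓; ∠MKT = 148.6° ✓; |KT| = 14.70 ✓; ∠KTQ = 63.50° ✓; |TQ| = 24.20 ✓; ∠TQB = 78.00° ✓; |QB| = 23.10 ✓; ∠QBJ = 48.00° ✓; |BJ| = 33.40 ✗.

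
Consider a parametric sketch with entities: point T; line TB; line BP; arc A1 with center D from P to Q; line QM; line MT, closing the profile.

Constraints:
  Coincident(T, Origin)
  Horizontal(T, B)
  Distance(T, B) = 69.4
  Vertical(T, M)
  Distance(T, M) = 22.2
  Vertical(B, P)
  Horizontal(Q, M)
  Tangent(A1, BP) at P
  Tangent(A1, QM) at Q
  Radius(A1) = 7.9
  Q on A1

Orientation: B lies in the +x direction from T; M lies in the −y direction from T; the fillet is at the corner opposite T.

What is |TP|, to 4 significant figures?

70.86

T is at the origin; TB is horizontal with |TB| = 69.4 and B on the +x side, so B = (69.40, 0.000). T and M share the same x with |TM| = 22.2 and M on the −y side, so M = (0.000, -22.20). The virtual corner opposite T is at (69.40, -22.20). Since A1 is tangent to BP there, DP ⟂ BP and since A1 is tangent to QM there, DQ ⟂ QM, with radius 7.9, so the center D sits 7.9 in from both sides at D = (61.50, -14.30). That places the tangent points at P = (69.40, -14.30) on BP and Q = (61.50, -22.20) on QM. Then |TP| = |P − T| = 70.86.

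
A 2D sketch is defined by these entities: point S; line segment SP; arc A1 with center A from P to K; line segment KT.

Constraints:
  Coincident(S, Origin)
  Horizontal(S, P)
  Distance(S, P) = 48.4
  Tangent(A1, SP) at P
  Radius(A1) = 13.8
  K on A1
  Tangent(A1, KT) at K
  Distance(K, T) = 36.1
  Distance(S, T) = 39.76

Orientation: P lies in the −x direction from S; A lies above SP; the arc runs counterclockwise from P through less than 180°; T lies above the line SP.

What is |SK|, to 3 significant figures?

37.5

Checks: ∠(AP, PS) = 90.00° ✓; |AK| = 13.80 ✓; ∠(AK, KT) = 90.00° ✓; |KT| = 36.10 ✓; |ST| = 39.76 ✓.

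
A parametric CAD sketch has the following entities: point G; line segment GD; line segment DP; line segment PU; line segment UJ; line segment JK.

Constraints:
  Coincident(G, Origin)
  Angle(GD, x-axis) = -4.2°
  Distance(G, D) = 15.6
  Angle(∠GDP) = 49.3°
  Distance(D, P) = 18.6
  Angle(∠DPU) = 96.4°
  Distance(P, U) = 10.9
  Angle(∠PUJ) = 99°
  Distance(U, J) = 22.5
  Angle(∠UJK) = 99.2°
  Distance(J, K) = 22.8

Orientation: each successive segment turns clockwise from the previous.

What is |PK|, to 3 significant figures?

30.2

G is at the origin; GD runs at -4.2° with length 15.6, so D = (15.6, -1.14). ∠GDP = 49.3° gives DP at -135° from the x-axis; with |DP| = 18.6, P = (2.43, -14.3). ∠DPU = 96.4° gives PU at 142° from the x-axis; with |PU| = 10.9, U = (-6.10, -7.53). ∠PUJ = 99.0° gives UJ at 60.5° from the x-axis; with |UJ| = 22.5, J = (4.98, 12.1). ∠UJK = 99.2° gives JK at -20.3° from the x-axis; with |JK| = 22.8, K = (26.4, 4.14). Then |PK| = |K − P| = 30.2.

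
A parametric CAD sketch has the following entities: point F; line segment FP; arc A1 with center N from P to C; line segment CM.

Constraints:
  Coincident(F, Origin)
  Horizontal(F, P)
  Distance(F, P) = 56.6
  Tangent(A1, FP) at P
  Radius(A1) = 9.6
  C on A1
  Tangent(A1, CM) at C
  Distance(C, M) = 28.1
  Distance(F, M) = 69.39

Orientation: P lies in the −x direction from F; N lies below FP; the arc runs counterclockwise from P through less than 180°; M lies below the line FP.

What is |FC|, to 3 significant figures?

66.9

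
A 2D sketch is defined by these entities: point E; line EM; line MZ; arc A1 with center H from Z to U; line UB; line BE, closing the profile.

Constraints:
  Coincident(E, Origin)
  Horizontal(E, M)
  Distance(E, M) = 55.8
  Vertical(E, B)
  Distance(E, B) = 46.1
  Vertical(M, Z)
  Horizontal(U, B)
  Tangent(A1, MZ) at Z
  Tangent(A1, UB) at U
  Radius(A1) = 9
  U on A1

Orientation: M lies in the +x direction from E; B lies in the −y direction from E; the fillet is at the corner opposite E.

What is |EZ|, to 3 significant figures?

67.0

E is at the origin; EM is horizontal with |EM| = 55.8 and M on the +x side, so M = (55.8, 0.00). EB is vertical with |EB| = 46.1 and B on the −y side, so B = (0.00, -46.1). The virtual corner opposite E is at (55.8, -46.1). Since A1 is tangent to MZ there, HZ ⟂ MZ and since A1 is tangent to UB there, HU ⟂ UB, with radius 9.0, so the center H sits 9.0 in from both sides at H = (46.8, -37.1). That places the tangent points at Z = (55.8, -37.1) on MZ and U = (46.8, -46.1) on UB. Then |EZ| = |Z − E| = 67.0.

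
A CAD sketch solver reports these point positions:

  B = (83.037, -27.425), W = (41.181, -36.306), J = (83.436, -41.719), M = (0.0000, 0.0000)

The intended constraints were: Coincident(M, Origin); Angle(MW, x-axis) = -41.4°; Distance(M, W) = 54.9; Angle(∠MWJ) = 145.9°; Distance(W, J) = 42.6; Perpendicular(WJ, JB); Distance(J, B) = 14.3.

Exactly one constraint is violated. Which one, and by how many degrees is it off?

Perpendicular(WJ, JB) — off by 8.90°.

M = (0.00, 0.00) ✓; MW at -41.40° ✓; |MW| = 54.90 ✓; ∠MWJ = 145.9° ✓; |WJ| = 42.60 ✓; ∠(WJ, JB) = 98.90° ✗; |JB| = 14.30 ✓.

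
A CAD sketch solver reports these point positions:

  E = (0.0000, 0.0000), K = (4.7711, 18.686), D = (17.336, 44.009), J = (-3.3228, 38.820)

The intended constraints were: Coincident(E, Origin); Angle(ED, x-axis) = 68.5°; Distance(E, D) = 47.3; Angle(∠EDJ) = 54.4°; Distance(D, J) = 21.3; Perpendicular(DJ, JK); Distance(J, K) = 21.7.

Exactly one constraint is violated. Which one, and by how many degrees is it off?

Perpendicular(DJ, JK) — off by 7.80°.

E = (0.00, 0.00) ✓; ED at 68.50° ✓; |ED| = 47.30 ✓; ∠EDJ = 54.40° ✓; |DJ| = 21.30 ✓; ∠(DJ, JK) = 97.80° ✗; |JK| = 21.70 ✓.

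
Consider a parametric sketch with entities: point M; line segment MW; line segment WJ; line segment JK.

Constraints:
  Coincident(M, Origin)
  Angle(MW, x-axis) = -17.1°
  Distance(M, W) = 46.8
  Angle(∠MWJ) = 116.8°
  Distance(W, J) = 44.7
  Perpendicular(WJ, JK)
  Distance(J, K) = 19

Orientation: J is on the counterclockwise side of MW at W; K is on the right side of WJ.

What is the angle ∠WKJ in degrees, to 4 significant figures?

66.97°

M is at the origin; MW runs at -17.1° with length 46.8, so W = 46.8·(cos -17.1°, sin -17.1°) = (44.73, -13.76). ∠MWJ = 116.8°, so WJ runs at -17.1° + (180° − 116.8°) = 46.10° from the x-axis; with |WJ| = 44.7, J = W + 44.7·(cos 46.10°, sin 46.10°) = (75.73, 18.45). The perpendicularity gives JK at right angles to WJ; with |JK| = 19.0 on the right of WJ, K = J + 19.0·(0.7206, -0.6934) = (89.42, 5.273). Then cos ∠WKJ = KW·KJ / (|KW||KJ|), giving 66.97°.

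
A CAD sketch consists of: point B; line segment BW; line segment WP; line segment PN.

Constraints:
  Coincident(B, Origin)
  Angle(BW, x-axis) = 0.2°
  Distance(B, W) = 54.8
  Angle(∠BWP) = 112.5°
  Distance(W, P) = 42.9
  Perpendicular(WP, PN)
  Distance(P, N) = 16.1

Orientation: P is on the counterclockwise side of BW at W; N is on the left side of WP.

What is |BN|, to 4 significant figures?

72.61

∠BWP = 112.5°, so WP runs at 0.2° + (180° − 112.5°) = 67.70° from the x-axis; with |WP| = 42.9, P = W + 42.9·(cos 67.70°, sin 67.70°) = (71.08, 39.88). WP is perpendicular to PN; with |PN| = 16.1 on the left of WP, N = P + 16.1·(-0.9252, 0.3795) = (56.18, 45.99). Then |BN| = |N − B| = 72.61.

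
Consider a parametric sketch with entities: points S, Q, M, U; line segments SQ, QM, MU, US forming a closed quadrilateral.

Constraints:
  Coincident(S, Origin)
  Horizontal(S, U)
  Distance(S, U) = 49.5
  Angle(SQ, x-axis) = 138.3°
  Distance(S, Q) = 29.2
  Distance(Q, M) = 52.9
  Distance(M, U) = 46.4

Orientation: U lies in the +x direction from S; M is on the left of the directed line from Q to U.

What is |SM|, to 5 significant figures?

48.482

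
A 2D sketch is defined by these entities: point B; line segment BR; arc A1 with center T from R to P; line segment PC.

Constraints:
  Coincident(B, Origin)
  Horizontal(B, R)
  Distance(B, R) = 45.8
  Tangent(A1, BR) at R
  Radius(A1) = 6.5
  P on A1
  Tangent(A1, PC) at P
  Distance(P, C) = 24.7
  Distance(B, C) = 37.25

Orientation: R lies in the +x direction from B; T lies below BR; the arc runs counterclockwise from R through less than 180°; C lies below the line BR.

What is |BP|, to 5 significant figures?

40.293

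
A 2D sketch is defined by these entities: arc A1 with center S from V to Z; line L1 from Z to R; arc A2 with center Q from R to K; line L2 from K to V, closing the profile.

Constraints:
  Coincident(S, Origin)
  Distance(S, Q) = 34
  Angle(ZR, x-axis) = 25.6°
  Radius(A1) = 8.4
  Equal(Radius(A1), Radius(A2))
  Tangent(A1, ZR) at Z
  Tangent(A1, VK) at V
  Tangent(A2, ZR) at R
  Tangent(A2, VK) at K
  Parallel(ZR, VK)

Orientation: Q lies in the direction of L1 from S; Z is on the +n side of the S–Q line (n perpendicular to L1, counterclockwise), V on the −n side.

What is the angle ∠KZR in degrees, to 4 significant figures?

26.29°

Tangency of A1 to both parallel lines with radius 8.4 puts Z and V at S ± 8.4·n: Z = (-3.630, 7.575), V = (3.630, -7.575). Equal radii place R and K the same way about Q: R = Q + 8.4·n = (27.03, 22.27), K = Q − 8.4·n = (34.29, 7.116). Then cos ∠KZR = ZK·ZR / (|ZK||ZR|), giving 26.29°.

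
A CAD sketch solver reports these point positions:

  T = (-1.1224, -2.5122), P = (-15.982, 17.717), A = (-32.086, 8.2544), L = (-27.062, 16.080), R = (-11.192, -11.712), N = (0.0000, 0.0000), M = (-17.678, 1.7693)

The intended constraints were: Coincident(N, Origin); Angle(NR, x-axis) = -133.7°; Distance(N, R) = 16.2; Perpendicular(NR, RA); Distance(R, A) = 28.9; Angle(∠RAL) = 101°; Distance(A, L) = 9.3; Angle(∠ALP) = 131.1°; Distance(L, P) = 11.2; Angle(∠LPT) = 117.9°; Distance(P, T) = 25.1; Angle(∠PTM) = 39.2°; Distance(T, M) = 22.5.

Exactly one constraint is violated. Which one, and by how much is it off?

Distance(T, M) = 22.5 — off by 5.40.

N = (0.00, 0.00) ✓; NR at -133.7° ✓; |NR| = 16.20 ✓; ∠(NR, RA) = 90.00° ✓; |RA| = 28.90 ✓; ∠RAL = 101.0° ✓; |AL| = 9.299 ✓; ∠ALP = 131.1° ✓; |LP| = 11.20 ✓; ∠LPT = 117.9° ✓; |PT| = 25.10 ✓; ∠PTM = 39.20° ✓; |TM| = 17.10 ✗.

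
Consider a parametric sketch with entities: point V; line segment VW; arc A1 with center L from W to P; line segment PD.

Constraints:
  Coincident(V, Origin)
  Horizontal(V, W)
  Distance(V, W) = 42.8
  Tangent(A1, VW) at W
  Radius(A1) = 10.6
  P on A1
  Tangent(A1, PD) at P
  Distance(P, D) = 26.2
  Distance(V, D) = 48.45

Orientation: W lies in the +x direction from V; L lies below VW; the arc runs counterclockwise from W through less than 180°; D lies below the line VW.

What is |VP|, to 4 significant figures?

33.84

Checks: |VW| = 42.80 ✓; |LP| = 10.60 ✓; ∠(LP, PD) = 90.00° ✓; |PD| = 26.20 ✓; |VD| = 48.45 ✓.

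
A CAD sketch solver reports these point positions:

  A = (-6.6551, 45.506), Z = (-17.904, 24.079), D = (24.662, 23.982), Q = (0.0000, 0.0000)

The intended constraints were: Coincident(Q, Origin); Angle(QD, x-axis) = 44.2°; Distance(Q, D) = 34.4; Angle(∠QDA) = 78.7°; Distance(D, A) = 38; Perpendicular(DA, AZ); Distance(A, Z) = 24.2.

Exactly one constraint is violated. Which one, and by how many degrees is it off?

Perpendicular(DA, AZ) — off by 6.80°.

Q = (0.00, 0.00) ✓; QD at 44.20° ✓; |QD| = 34.40 ✓; ∠QDA = 78.70° ✓; |DA| = 38.00 ✓; ∠(DA, AZ) = 96.80° ✗; |AZ| = 24.20 ✓.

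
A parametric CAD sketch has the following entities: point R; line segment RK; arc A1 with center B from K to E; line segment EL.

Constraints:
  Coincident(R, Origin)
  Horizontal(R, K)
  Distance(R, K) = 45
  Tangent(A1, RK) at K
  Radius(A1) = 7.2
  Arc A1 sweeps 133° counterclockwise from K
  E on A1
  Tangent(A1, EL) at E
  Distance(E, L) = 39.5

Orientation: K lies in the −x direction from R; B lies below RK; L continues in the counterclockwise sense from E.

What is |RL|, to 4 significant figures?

47.17

On A1, K sits at bearing 90° from B; a 133° counterclockwise sweep puts E at bearing 223°, so E = B + 7.2·(cos 223°, sin 223°) = (-50.27, -12.11). Since A1 is tangent to EL there, BE ⟂ EL, so EL runs along (−sin 223°, cos 223°); with |EL| = 39.5, L = (-23.33, -41.00). Then |RL| = |L − R| = 47.17.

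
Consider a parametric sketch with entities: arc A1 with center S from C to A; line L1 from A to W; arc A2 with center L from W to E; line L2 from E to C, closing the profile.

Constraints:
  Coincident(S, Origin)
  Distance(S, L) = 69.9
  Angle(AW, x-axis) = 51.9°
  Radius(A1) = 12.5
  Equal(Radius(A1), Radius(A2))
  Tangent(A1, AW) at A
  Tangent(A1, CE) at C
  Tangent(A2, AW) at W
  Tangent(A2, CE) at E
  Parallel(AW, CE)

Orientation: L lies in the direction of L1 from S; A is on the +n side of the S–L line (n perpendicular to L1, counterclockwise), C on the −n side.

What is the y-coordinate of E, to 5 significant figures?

47.294

The slot axis is L1's direction at 51.9°, so u = (cos 51.9°, sin 51.9°) = (0.61704, 0.78694) and n = (−sin 51.9°, cos 51.9°) = (-0.78694, 0.61704). S is at the origin and L lies 69.9 along u from S, so L = 69.9·u = (43.131, 55.007). Tangency of A1 to both parallel lines with radius 12.5 puts A and C at S ± 12.5·n: A = (-9.8367, 7.7129), C = (9.8367, -7.7129). Equal radii place W and E the same way about L: W = L + 12.5·n = (33.294, 62.720), E = L − 12.5·n = (52.967, 47.294). So E.y = 47.294.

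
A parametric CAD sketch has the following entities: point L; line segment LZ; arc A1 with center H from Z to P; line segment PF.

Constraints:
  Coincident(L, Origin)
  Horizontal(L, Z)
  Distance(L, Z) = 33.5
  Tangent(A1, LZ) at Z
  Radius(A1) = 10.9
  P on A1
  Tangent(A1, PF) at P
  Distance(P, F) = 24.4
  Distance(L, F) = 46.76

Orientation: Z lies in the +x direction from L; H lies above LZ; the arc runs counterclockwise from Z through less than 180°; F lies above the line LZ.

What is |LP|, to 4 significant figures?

45.76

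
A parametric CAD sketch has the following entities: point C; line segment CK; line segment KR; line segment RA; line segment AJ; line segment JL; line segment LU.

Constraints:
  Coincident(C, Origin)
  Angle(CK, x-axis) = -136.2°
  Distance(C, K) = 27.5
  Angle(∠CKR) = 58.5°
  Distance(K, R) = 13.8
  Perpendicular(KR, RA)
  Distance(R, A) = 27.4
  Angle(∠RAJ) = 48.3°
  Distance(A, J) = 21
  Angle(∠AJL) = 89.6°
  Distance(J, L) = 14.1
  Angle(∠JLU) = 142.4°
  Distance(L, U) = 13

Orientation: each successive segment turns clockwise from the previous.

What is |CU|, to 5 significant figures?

23.579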